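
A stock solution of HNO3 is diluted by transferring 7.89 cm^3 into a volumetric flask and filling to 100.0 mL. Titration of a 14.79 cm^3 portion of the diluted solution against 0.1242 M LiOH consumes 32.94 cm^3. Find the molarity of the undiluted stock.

n(LiOH) = 0.1242 x 0.03294 = 0.004091 mol.
n(HNO3) in the aliquot = 0.004091 mol.
[diluted HNO3] = 0.004091 / 0.01479 = 0.2766 M.
Dilution factor = 100.0/7.890 = 12.67, so [stock] = 0.2766 x 12.67 = 3.51 M.

3.51 M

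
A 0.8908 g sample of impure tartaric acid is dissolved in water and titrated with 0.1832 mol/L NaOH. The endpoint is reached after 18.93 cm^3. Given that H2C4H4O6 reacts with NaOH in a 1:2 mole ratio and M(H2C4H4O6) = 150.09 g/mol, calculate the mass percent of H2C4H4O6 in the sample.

n(NaOH) = 0.1832 x 0.01893 = 0.003468 mol.
n(H2C4H4O6) = 0.003468 / 2 = 0.001734 mol.
mass of H2C4H4O6 = 0.001734 x 150.09 = 0.2603 g.
% purity = 0.2603 / 0.8908 x 100 = 29.2%.

29.2%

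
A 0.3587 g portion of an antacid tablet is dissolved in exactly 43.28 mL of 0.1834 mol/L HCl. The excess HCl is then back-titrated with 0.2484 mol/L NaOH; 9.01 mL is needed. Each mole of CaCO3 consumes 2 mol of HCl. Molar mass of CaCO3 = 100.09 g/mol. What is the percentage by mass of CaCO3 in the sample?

Total n(HCl) added = 0.1834 x 0.04328 = 0.007938 mol.
n(NaOH) used = 0.2484 x 0.009010 = 0.002238 mol, which equals the excess n(HCl).
So n(HCl) consumed by the sample = 0.007938 - 0.002238 = 0.005699 mol.
n(CaCO3) = 0.005699 / 2 = 0.002850 mol.
mass CaCO3 = 0.002850 x 100.09 = 0.2852 g, so %CaCO3 = 0.2852/0.3587 x 100 = 79.5%.

79.5%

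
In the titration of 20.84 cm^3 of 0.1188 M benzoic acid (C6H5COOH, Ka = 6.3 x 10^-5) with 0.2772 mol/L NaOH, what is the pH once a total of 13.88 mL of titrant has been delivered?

12.60

n(acid) = 0.1188 x 0.02084 = 0.002476 mol; n(NaOH) added = 0.2772 x 0.01388 = 0.003848 mol.
Base is in excess by 0.003848 - 0.002476 = 0.001372 mol in a total volume of 0.03472 L.
[OH^-] = 0.001372/0.03472 = 0.03951 M, so pOH = 1.40 and pH = 14.00 - 1.40 = 12.60.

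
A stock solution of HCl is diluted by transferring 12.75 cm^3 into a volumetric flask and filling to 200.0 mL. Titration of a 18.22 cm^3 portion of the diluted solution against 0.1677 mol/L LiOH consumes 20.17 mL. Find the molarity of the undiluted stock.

n(LiOH) = 0.1677 x 0.02017 = 0.003383 mol.
n(HCl) in the aliquot = 0.003383 mol.
[diluted HCl] = 0.003383 / 0.01822 = 0.1856 M.
Dilution factor = 200.0/12.75 = 15.69, so [stock] = 0.1856 x 15.69 = 2.91 M.

2.91 M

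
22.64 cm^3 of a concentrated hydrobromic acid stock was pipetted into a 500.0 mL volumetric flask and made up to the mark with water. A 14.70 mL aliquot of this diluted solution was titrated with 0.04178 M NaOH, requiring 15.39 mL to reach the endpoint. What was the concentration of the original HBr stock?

n(NaOH) = 0.04178 x 0.01539 = 0.0006430 mol.
n(HBr) in the aliquot = 0.0006430 mol.
[diluted HBr] = 0.0006430 / 0.01470 = 0.04374 M.
Dilution factor = 500.0/22.64 = 22.08, so [stock] = 0.04374 x 22.08 = 0.966 M.

0.966 M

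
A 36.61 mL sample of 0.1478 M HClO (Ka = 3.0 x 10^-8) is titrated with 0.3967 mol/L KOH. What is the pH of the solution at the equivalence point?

10.28

n(HClO) = 0.1478 x 0.03661 = 0.005411 mol; V(KOH) at equivalence = 0.005411/0.3967 = 0.01364 L.
At equivalence all the acid is converted to ClO-; total volume = 0.03661 + 0.01364 = 0.05025 L, so [ClO-] = 0.005411/0.05025 = 0.1077 M.
Kb = Kw/Ka = 1.0e-14 / 3.0 x 10^-8 = 3.33e-7.
[OH^-] = sqrt(Kb x [ClO-]) = sqrt(3.33e-7 x 0.1077) = 0.000189 M.
pOH = 3.72, so pH = 14.00 - 3.72 = 10.28.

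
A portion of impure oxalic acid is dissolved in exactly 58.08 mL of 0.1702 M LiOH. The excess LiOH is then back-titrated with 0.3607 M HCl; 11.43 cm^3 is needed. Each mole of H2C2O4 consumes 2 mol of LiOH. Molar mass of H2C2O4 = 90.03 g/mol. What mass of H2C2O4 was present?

Total n(LiOH) added = 0.1702 x 0.05808 = 0.009885 mol.
n(HCl) used = 0.3607 x 0.01143 = 0.004123 mol, which equals the excess n(LiOH).
So n(LiOH) consumed by the sample = 0.009885 - 0.004123 = 0.005762 mol.
n(H2C2O4) = 0.005762 / 2 = 0.002881 mol.
mass = 0.002881 mol x 90.03 g/mol = 0.259 g.

0.259 g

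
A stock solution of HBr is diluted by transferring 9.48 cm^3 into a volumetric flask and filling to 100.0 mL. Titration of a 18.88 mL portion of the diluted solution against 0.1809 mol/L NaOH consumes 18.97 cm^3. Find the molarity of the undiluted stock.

n(NaOH) = 0.1809 x 0.01897 = 0.003432 mol.
n(HBr) in the aliquot = 0.003432 mol.
[diluted HBr] = 0.003432 / 0.01888 = 0.1818 M.
Dilution factor = 100.0/9.480 = 10.55, so [stock] = 0.1818 x 10.55 = 1.92 M.

1.92 M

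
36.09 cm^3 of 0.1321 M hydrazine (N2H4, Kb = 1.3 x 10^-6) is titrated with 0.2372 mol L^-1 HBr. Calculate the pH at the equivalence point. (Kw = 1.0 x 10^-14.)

4.59

n(N2H4) = 0.1321 x 0.03609 = 0.004767 mol; V(HBr) at equivalence = 0.004767/0.2372 = 0.02010 L.
At equivalence the base is fully converted to N2H5+; total volume = 0.05619 L, so [N2H5+] = 0.004767/0.05619 = 0.08485 M.
Ka(N2H5+) = Kw/Kb = 1.0e-14 / 1.3 x 10^-6 = 7.69e-9.
[H^+] = sqrt(Ka x [N2H5+]) = sqrt(7.69e-9 x 0.08485) = 2.55e-5 M.
pH = -log(2.55e-5) = 4.59.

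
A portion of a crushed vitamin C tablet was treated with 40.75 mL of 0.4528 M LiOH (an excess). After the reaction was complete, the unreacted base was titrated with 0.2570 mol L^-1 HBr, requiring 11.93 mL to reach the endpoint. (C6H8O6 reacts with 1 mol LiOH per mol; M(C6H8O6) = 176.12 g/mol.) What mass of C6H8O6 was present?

Total n(LiOH) added = 0.4528 x 0.04075 = 0.01845 mol.
n(HBr) used = 0.2570 x 0.01193 = 0.003066 mol, which equals the excess n(LiOH).
So n(LiOH) consumed by the sample = 0.01845 - 0.003066 = 0.01539 mol.
n(C6H8O6) = 0.01539 / 1 = 0.01539 mol.
mass = 0.01539 mol x 176.12 g/mol = 2.71 g.

2.71 g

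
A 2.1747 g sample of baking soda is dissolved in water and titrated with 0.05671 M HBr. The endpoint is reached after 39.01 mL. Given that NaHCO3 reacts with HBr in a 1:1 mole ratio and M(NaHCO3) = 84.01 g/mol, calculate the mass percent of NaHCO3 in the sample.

n(HBr) = 0.05671 x 0.03901 = 0.002212 mol.
n(NaHCO3) = 0.002212 / 1 = 0.002212 mol.
mass of NaHCO3 = 0.002212 x 84.01 = 0.1859 g.
% purity = 0.1859 / 2.1747 x 100 = 8.55%.

8.55%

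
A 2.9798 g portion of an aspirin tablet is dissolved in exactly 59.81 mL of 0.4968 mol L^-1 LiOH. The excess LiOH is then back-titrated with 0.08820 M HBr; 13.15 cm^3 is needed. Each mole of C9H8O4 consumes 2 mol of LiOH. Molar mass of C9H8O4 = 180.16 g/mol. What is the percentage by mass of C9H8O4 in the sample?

86.3%

Total n(LiOH) added = 0.4968 x 0.05981 = 0.02971 mol.
n(HBr) used = 0.08820 x 0.01315 = 0.001160 mol, which equals the excess n(LiOH).
So n(LiOH) consumed by the sample = 0.02971 - 0.001160 = 0.02855 mol.
n(C9H8O4) = 0.02855 / 2 = 0.01428 mol.
mass C9H8O4 = 0.01428 x 180.16 = 2.572 g, so %C9H8O4 = 2.572/2.9798 x 100 = 86.3%.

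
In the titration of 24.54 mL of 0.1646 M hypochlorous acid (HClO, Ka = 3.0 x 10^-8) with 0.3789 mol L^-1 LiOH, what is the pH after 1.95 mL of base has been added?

Initial n(HClO) = 0.1646 x 0.02454 = 0.004039 mol.
n(LiOH) added = 0.3789 x 0.001950 = 0.0007389 mol, converting that many moles of HClO to ClO-.
Remaining n(HClO) = 0.003300 mol; n(ClO-) = 0.0007389 mol.
By Henderson-Hasselbalch, pH = pKa + log([A^-]/[HA]) = 7.52 + log(0.0007389/0.003300) = 7.52 + (-0.65) = 6.87.

6.87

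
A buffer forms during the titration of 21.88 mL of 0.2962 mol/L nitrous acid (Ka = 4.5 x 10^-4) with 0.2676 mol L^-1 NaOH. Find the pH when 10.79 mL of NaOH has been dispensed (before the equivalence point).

3.25

Initial n(HNO2) = 0.2962 x 0.02188 = 0.006481 mol.
n(NaOH) added = 0.2676 x 0.01079 = 0.002887 mol, converting that many moles of HNO2 to NO2-.
Remaining n(HNO2) = 0.003593 mol; n(NO2-) = 0.002887 mol.
By Henderson-Hasselbalch, pH = pKa + log([A^-]/[HA]) = 3.35 + log(0.002887/0.003593) = 3.35 + (-0.10) = 3.25.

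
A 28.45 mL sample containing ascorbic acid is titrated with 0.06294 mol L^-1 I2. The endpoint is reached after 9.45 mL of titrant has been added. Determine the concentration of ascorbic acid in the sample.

0.0209 M

n(I2) = 0.06294 x 0.009450 = 0.0005948 mol.
From the balanced equation, 1 mol I2 reacts with 1 mol ascorbic acid, so n(ascorbic acid) = 0.0005948 x 1/1 = 0.0005948 mol.
[ascorbic acid] = 0.0005948 / 0.02845 L = 0.0209 M.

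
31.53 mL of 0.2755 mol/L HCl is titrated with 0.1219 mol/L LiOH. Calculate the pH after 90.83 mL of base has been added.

n(acid) = 0.2755 x 0.03153 = 0.008687 mol; n(LiOH) added = 0.1219 x 0.09083 = 0.01107 mol.
Base is in excess by 0.01107 - 0.008687 = 0.002386 mol in a total volume of 0.1224 L.
[OH^-] = 0.002386/0.1224 = 0.01950 M, so pOH = 1.71 and pH = 14.00 - 1.71 = 12.29.

12.29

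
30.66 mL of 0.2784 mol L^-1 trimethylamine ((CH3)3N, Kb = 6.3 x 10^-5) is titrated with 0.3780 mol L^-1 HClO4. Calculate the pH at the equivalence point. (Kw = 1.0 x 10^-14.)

n((CH3)3N) = 0.2784 x 0.03066 = 0.008536 mol; V(HClO4) at equivalence = 0.008536/0.3780 = 0.02258 L.
At equivalence the base is fully converted to (CH3)3NH+; total volume = 0.05324 L, so [(CH3)3NH+] = 0.008536/0.05324 = 0.1603 M.
Ka((CH3)3NH+) = Kw/Kb = 1.0e-14 / 6.3 x 10^-5 = 1.59e-10.
[H^+] = sqrt(Ka x [(CH3)3NH+]) = sqrt(1.59e-10 x 0.1603) = 5.04e-6 M.
pH = -log(5.04e-6) = 5.30.

5.30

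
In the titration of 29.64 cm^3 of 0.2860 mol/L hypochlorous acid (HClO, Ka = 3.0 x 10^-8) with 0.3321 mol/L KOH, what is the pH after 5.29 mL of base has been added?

6.94

Initial n(HClO) = 0.2860 x 0.02964 = 0.008477 mol.
n(KOH) added = 0.3321 x 0.005290 = 0.001757 mol, converting that many moles of HClO to ClO-.
Remaining n(HClO) = 0.006720 mol; n(ClO-) = 0.001757 mol.
By Henderson-Hasselbalch, pH = pKa + log([A^-]/[HA]) = 7.52 + log(0.001757/0.006720) = 7.52 + (-0.58) = 6.94.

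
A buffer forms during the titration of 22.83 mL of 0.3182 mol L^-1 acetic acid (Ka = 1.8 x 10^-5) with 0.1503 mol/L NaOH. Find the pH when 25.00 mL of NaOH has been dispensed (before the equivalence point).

Initial n(CH3COOH) = 0.3182 x 0.02283 = 0.007265 mol.
n(NaOH) added = 0.1503 x 0.02500 = 0.003757 mol, converting that many moles of CH3COOH to CH3COO-.
Remaining n(CH3COOH) = 0.003507 mol; n(CH3COO-) = 0.003757 mol.
By Henderson-Hasselbalch, pH = pKa + log([A^-]/[HA]) = 4.74 + log(0.003757/0.003507) = 4.74 + (+0.03) = 4.77.

4.77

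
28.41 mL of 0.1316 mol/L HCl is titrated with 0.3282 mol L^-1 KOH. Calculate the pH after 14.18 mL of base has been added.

n(acid) = 0.1316 x 0.02841 = 0.003739 mol; n(KOH) added = 0.3282 x 0.01418 = 0.004654 mol.
Base is in excess by 0.004654 - 0.003739 = 0.0009151 mol in a total volume of 0.04259 L.
[OH^-] = 0.0009151/0.04259 = 0.02149 M, so pOH = 1.67 and pH = 14.00 - 1.67 = 12.33.

12.33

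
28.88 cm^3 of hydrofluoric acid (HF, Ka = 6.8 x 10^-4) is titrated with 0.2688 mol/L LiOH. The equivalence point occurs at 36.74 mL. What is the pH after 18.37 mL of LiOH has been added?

3.17

18.37 mL is exactly half the equivalence volume (36.74/2), i.e. the half-equivalence point.
There, n(HA) = n(A^-), so pH = pKa = -log(6.8 x 10^-4) = 3.17.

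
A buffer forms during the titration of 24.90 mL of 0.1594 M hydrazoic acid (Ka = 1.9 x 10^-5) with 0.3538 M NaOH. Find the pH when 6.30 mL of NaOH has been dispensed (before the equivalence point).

Initial n(HN3) = 0.1594 x 0.02490 = 0.003969 mol.
n(NaOH) added = 0.3538 x 0.006300 = 0.002229 mol, converting that many moles of HN3 to N3-.
Remaining n(HN3) = 0.001740 mol; n(N3-) = 0.002229 mol.
By Henderson-Hasselbalch, pH = pKa + log([A^-]/[HA]) = 4.72 + log(0.002229/0.001740) = 4.72 + (+0.11) = 4.83.

4.83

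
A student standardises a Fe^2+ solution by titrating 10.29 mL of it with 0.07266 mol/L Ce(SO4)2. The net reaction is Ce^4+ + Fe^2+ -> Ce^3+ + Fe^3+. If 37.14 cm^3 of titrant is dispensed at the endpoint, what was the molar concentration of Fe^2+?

0.262 M

n(Ce(SO4)2) = 0.07266 x 0.03714 = 0.002699 mol.
From the balanced equation, 1 mol Ce(SO4)2 reacts with 1 mol Fe^2+, so n(Fe^2+) = 0.002699 x 1/1 = 0.002699 mol.
[Fe^2+] = 0.002699 / 0.01029 L = 0.262 M.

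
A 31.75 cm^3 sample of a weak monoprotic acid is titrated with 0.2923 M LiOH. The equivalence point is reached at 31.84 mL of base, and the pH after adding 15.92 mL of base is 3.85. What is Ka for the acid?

1.4 x 10^-4

15.92 mL is half of the equivalence volume, so this is the half-equivalence point where [HA] = [A^-].
At half-equivalence pH = pKa, so pKa = 3.85.
Ka = 10^(-3.85) = 1.4 x 10^-4.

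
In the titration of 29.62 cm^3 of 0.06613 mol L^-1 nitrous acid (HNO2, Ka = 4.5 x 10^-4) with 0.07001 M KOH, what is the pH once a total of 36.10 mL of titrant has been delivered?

n(acid) = 0.06613 x 0.02962 = 0.001959 mol; n(KOH) added = 0.07001 x 0.03610 = 0.002527 mol.
Base is in excess by 0.002527 - 0.001959 = 0.0005686 mol in a total volume of 0.06572 L.
[OH^-] = 0.0005686/0.06572 = 0.008652 M, so pOH = 2.06 and pH = 14.00 - 2.06 = 11.94.

11.94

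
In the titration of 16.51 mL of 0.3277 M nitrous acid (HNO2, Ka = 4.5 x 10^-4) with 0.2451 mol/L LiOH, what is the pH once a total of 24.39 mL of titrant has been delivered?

n(acid) = 0.3277 x 0.01651 = 0.005410 mol; n(LiOH) added = 0.2451 x 0.02439 = 0.005978 mol.
Base is in excess by 0.005978 - 0.005410 = 0.0005677 mol in a total volume of 0.04090 L.
[OH^-] = 0.0005677/0.04090 = 0.01388 M, so pOH = 1.86 and pH = 14.00 - 1.86 = 12.14.

12.14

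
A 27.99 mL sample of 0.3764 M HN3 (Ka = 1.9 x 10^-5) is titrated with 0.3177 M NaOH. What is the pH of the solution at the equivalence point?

8.98

n(HN3) = 0.3764 x 0.02799 = 0.01054 mol; V(NaOH) at equivalence = 0.01054/0.3177 = 0.03316 L.
At equivalence all the acid is converted to N3-; total volume = 0.02799 + 0.03316 = 0.06115 L, so [N3-] = 0.01054/0.06115 = 0.1723 M.
Kb = Kw/Ka = 1.0e-14 / 1.9 x 10^-5 = 5.26e-10.
[OH^-] = sqrt(Kb x [N3-]) = sqrt(5.26e-10 x 0.1723) = 9.52e-6 M.
pOH = 5.02, so pH = 14.00 - 5.02 = 8.98.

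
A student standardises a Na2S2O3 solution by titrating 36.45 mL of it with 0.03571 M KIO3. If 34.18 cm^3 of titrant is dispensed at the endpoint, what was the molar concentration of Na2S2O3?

0.201 M

n(KIO3) = 0.03571 x 0.03418 = 0.001221 mol.
From the balanced equation, 1 mol KIO3 reacts with 6 mol Na2S2O3, so n(Na2S2O3) = 0.001221 x 6/1 = 0.007323 mol.
[Na2S2O3] = 0.007323 / 0.03645 L = 0.201 M.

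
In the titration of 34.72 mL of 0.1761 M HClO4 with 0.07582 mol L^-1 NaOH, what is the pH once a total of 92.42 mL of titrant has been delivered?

11.85

n(acid) = 0.1761 x 0.03472 = 0.006114 mol; n(NaOH) added = 0.07582 x 0.09242 = 0.007007 mol.
Base is in excess by 0.007007 - 0.006114 = 0.0008931 mol in a total volume of 0.1271 L.
[OH^-] = 0.0008931/0.1271 = 0.007024 M, so pOH = 2.15 and pH = 14.00 - 2.15 = 11.85.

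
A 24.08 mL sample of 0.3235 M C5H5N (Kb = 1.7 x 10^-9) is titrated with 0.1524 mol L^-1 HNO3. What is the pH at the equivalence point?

n(C5H5N) = 0.3235 x 0.02408 = 0.007790 mol; V(HNO3) at equivalence = 0.007790/0.1524 = 0.05111 L.
At equivalence the base is fully converted to C5H5NH+; total volume = 0.07519 L, so [C5H5NH+] = 0.007790/0.07519 = 0.1036 M.
Ka(C5H5NH+) = Kw/Kb = 1.0e-14 / 1.7 x 10^-9 = 5.88e-6.
[H^+] = sqrt(Ka x [C5H5NH+]) = sqrt(5.88e-6 x 0.1036) = 0.000781 M.
pH = -log(0.000781) = 3.11.

3.11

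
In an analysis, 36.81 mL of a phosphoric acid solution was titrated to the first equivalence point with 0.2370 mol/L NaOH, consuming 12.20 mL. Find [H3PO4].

0.0785 M

n(NaOH) = 0.2370 x 0.01220 = 0.002891 mol.
At the first equivalence point, 1 mol OH^- react per mol H3PO4, so n(H3PO4) = 0.002891 / 1 = 0.002891 mol.
[H3PO4] = 0.002891 / 0.03681 L = 0.0785 M.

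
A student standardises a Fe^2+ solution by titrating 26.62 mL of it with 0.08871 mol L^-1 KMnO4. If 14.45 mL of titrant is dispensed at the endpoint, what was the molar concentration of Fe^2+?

n(KMnO4) = 0.08871 x 0.01445 = 0.001282 mol.
From the balanced equation, 1 mol KMnO4 reacts with 5 mol Fe^2+, so n(Fe^2+) = 0.001282 x 5/1 = 0.006409 mol.
[Fe^2+] = 0.006409 / 0.02662 L = 0.241 M.

0.241 M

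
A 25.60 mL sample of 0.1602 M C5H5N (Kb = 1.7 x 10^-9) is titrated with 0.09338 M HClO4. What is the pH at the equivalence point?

3.23

n(C5H5N) = 0.1602 x 0.02560 = 0.004101 mol; V(HClO4) at equivalence = 0.004101/0.09338 = 0.04392 L.
At equivalence the base is fully converted to C5H5NH+; total volume = 0.06952 L, so [C5H5NH+] = 0.004101/0.06952 = 0.05899 M.
Ka(C5H5NH+) = Kw/Kb = 1.0e-14 / 1.7 x 10^-9 = 5.88e-6.
[H^+] = sqrt(Ka x [C5H5NH+]) = sqrt(5.88e-6 x 0.05899) = 0.000589 M.
pH = -log(0.000589) = 3.23.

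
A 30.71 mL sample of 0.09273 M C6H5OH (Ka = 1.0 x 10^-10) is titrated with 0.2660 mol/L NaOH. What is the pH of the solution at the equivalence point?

11.42

n(C6H5OH) = 0.09273 x 0.03071 = 0.002848 mol; V(NaOH) at equivalence = 0.002848/0.2660 = 0.01071 L.
At equivalence all the acid is converted to C6H5O-; total volume = 0.03071 + 0.01071 = 0.04142 L, so [C6H5O-] = 0.002848/0.04142 = 0.06876 M.
Kb = Kw/Ka = 1.0e-14 / 1.0 x 10^-10 = 0.000100.
[OH^-] = sqrt(Kb x [C6H5O-]) = sqrt(0.000100 x 0.06876) = 0.00262 M.
pOH = 2.58, so pH = 14.00 - 2.58 = 11.42.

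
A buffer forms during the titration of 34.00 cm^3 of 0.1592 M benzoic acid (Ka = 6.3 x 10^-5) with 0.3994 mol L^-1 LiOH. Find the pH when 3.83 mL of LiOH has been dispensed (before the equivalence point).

3.80

Initial n(C6H5COOH) = 0.1592 x 0.03400 = 0.005413 mol.
n(LiOH) added = 0.3994 x 0.003830 = 0.001530 mol, converting that many moles of C6H5COOH to C6H5COO-.
Remaining n(C6H5COOH) = 0.003883 mol; n(C6H5COO-) = 0.001530 mol.
By Henderson-Hasselbalch, pH = pKa + log([A^-]/[HA]) = 4.20 + log(0.001530/0.003883) = 4.20 + (-0.40) = 3.80.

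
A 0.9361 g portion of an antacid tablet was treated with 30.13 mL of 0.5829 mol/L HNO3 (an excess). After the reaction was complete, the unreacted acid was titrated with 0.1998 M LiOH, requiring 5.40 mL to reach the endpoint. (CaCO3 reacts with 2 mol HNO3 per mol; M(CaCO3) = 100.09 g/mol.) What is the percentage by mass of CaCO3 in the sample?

88.1%

Total n(HNO3) added = 0.5829 x 0.03013 = 0.01756 mol.
n(LiOH) used = 0.1998 x 0.005400 = 0.001079 mol, which equals the excess n(HNO3).
So n(HNO3) consumed by the sample = 0.01756 - 0.001079 = 0.01648 mol.
n(CaCO3) = 0.01648 / 2 = 0.008242 mol.
mass CaCO3 = 0.008242 x 100.09 = 0.8249 g, so %CaCO3 = 0.8249/0.9361 x 100 = 88.1%.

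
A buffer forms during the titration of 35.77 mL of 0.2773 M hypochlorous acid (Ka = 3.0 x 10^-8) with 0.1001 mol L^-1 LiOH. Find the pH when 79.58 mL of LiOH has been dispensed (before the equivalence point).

8.13

Initial n(HClO) = 0.2773 x 0.03577 = 0.009919 mol.
n(LiOH) added = 0.1001 x 0.07958 = 0.007966 mol, converting that many moles of HClO to ClO-.
Remaining n(HClO) = 0.001953 mol; n(ClO-) = 0.007966 mol.
By Henderson-Hasselbalch, pH = pKa + log([A^-]/[HA]) = 7.52 + log(0.007966/0.001953) = 7.52 + (+0.61) = 8.13.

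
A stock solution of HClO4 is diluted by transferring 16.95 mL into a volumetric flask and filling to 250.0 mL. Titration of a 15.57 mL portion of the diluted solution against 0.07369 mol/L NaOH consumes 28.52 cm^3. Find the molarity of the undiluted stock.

1.99 M

n(NaOH) = 0.07369 x 0.02852 = 0.002102 mol.
n(HClO4) in the aliquot = 0.002102 mol.
[diluted HClO4] = 0.002102 / 0.01557 = 0.1350 M.
Dilution factor = 250.0/16.95 = 14.75, so [stock] = 0.1350 x 14.75 = 1.99 M.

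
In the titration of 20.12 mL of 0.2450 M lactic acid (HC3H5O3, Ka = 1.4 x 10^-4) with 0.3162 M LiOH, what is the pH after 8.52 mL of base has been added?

3.93

Initial n(HC3H5O3) = 0.2450 x 0.02012 = 0.004929 mol.
n(LiOH) added = 0.3162 x 0.008520 = 0.002694 mol, converting that many moles of HC3H5O3 to C3H5O3-.
Remaining n(HC3H5O3) = 0.002235 mol; n(C3H5O3-) = 0.002694 mol.
By Henderson-Hasselbalch, pH = pKa + log([A^-]/[HA]) = 3.85 + log(0.002694/0.002235) = 3.85 + (+0.08) = 3.93.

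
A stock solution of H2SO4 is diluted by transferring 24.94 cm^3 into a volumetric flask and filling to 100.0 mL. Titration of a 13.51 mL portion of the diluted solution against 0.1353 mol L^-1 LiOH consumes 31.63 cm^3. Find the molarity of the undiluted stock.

0.635 M

n(LiOH) = 0.1353 x 0.03163 = 0.004280 mol.
n(H2SO4) in the aliquot = 0.004280 x 1/2 = 0.002140 mol.
[diluted H2SO4] = 0.002140 / 0.01351 = 0.1584 M.
Dilution factor = 100.0/24.94 = 4.010, so [stock] = 0.1584 x 4.010 = 0.635 M.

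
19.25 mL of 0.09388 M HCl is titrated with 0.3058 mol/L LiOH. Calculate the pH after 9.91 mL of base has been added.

12.62

n(acid) = 0.09388 x 0.01925 = 0.001807 mol; n(LiOH) added = 0.3058 x 0.009910 = 0.003030 mol.
Base is in excess by 0.003030 - 0.001807 = 0.001223 mol in a total volume of 0.02916 L.
[OH^-] = 0.001223/0.02916 = 0.04195 M, so pOH = 1.38 and pH = 14.00 - 1.38 = 12.62.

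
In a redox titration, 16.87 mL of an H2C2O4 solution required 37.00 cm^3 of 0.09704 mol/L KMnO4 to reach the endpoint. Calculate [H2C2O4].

0.532 M

n(KMnO4) = 0.09704 x 0.03700 = 0.003590 mol.
From the balanced equation, 2 mol KMnO4 reacts with 5 mol H2C2O4, so n(H2C2O4) = 0.003590 x 5/2 = 0.008976 mol.
[H2C2O4] = 0.008976 / 0.01687 L = 0.532 M.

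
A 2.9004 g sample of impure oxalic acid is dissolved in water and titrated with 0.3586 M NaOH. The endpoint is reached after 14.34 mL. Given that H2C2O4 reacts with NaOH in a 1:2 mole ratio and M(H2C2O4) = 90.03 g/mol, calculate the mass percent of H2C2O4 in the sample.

7.98%

n(NaOH) = 0.3586 x 0.01434 = 0.005142 mol.
n(H2C2O4) = 0.005142 / 2 = 0.002571 mol.
mass of H2C2O4 = 0.002571 x 90.03 = 0.2315 g.
% purity = 0.2315 / 2.9004 x 100 = 7.98%.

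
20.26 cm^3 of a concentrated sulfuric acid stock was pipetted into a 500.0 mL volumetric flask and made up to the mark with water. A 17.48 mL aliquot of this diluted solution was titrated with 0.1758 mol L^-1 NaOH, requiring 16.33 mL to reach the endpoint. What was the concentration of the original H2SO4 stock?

2.03 M

n(NaOH) = 0.1758 x 0.01633 = 0.002871 mol.
n(H2SO4) in the aliquot = 0.002871 x 1/2 = 0.001435 mol.
[diluted H2SO4] = 0.001435 / 0.01748 = 0.08212 M.
Dilution factor = 500.0/20.26 = 24.68, so [stock] = 0.08212 x 24.68 = 2.03 M.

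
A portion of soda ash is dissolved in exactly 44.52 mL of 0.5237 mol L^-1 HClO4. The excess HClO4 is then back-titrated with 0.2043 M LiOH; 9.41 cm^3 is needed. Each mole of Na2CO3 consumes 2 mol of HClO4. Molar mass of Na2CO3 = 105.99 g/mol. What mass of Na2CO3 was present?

Total n(HClO4) added = 0.5237 x 0.04452 = 0.02332 mol.
n(LiOH) used = 0.2043 x 0.009410 = 0.001922 mol, which equals the excess n(HClO4).
So n(HClO4) consumed by the sample = 0.02332 - 0.001922 = 0.02139 mol.
n(Na2CO3) = 0.02139 / 2 = 0.01070 mol.
mass = 0.01070 mol x 105.99 g/mol = 1.13 g.

1.13 g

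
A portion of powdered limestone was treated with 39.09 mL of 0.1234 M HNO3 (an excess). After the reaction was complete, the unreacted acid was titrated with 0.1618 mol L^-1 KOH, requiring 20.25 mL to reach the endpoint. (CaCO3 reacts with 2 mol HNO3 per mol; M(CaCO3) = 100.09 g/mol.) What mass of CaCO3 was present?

Total n(HNO3) added = 0.1234 x 0.03909 = 0.004824 mol.
n(KOH) used = 0.1618 x 0.02025 = 0.003276 mol, which equals the excess n(HNO3).
So n(HNO3) consumed by the sample = 0.004824 - 0.003276 = 0.001547 mol.
n(CaCO3) = 0.001547 / 2 = 0.0007736 mol.
mass = 0.0007736 mol x 100.09 g/mol = 0.0774 g.

0.0774 g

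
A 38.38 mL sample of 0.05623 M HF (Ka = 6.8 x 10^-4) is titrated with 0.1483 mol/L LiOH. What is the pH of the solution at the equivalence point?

n(HF) = 0.05623 x 0.03838 = 0.002158 mol; V(LiOH) at equivalence = 0.002158/0.1483 = 0.01455 L.
At equivalence all the acid is converted to F-; total volume = 0.03838 + 0.01455 = 0.05293 L, so [F-] = 0.002158/0.05293 = 0.04077 M.
Kb = Kw/Ka = 1.0e-14 / 6.8 x 10^-4 = 1.47e-11.
[OH^-] = sqrt(Kb x [F-]) = sqrt(1.47e-11 x 0.04077) = 7.74e-7 M.
pOH = 6.11, so pH = 14.00 - 6.11 = 7.89.

7.89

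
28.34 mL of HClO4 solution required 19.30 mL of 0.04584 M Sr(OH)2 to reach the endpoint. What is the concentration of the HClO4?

0.0624 M

n(Sr(OH)2) delivered = 0.04584 x 0.01930 = 0.0008847 mol.
The reaction is 2 HClO4 + 1 Sr(OH)2, so n(HClO4) = 0.0008847 x 2/1 = 0.001769 mol.
[HClO4] = 0.001769 mol / 0.02834 L = 0.0624 M.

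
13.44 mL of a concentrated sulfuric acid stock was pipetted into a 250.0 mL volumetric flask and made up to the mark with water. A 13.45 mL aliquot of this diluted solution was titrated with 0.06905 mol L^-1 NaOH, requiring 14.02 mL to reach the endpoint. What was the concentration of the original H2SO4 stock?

n(NaOH) = 0.06905 x 0.01402 = 0.0009681 mol.
n(H2SO4) in the aliquot = 0.0009681 x 1/2 = 0.0004840 mol.
[diluted H2SO4] = 0.0004840 / 0.01345 = 0.03599 M.
Dilution factor = 250.0/13.44 = 18.60, so [stock] = 0.03599 x 18.60 = 0.669 M.

0.669 M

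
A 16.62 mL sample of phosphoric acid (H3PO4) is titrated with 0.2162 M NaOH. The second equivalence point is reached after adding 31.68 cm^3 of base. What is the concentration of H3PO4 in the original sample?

0.206 M

n(NaOH) = 0.2162 x 0.03168 = 0.006849 mol.
At the second equivalence point, 2 mol OH^- react per mol H3PO4, so n(H3PO4) = 0.006849 / 2 = 0.003425 mol.
[H3PO4] = 0.003425 / 0.01662 L = 0.206 M.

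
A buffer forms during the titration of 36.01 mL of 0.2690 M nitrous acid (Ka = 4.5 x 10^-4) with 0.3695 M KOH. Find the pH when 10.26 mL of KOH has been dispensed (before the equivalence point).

3.16

Initial n(HNO2) = 0.2690 x 0.03601 = 0.009687 mol.
n(KOH) added = 0.3695 x 0.01026 = 0.003791 mol, converting that many moles of HNO2 to NO2-.
Remaining n(HNO2) = 0.005896 mol; n(NO2-) = 0.003791 mol.
By Henderson-Hasselbalch, pH = pKa + log([A^-]/[HA]) = 3.35 + log(0.003791/0.005896) = 3.35 + (-0.19) = 3.16.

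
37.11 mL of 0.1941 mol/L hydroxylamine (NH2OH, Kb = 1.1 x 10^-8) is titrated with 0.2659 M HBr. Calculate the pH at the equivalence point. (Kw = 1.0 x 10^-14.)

3.50

n(NH2OH) = 0.1941 x 0.03711 = 0.007203 mol; V(HBr) at equivalence = 0.007203/0.2659 = 0.02709 L.
At equivalence the base is fully converted to NH3OH+; total volume = 0.06420 L, so [NH3OH+] = 0.007203/0.06420 = 0.1122 M.
Ka(NH3OH+) = Kw/Kb = 1.0e-14 / 1.1 x 10^-8 = 9.09e-7.
[H^+] = sqrt(Ka x [NH3OH+]) = sqrt(9.09e-7 x 0.1122) = 0.000319 M.
pH = -log(0.000319) = 3.50.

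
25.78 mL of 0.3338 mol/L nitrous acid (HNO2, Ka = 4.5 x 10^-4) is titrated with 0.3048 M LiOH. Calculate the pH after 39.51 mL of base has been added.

12.72

n(acid) = 0.3338 x 0.02578 = 0.008605 mol; n(LiOH) added = 0.3048 x 0.03951 = 0.01204 mol.
Base is in excess by 0.01204 - 0.008605 = 0.003437 mol in a total volume of 0.06529 L.
[OH^-] = 0.003437/0.06529 = 0.05265 M, so pOH = 1.28 and pH = 14.00 - 1.28 = 12.72.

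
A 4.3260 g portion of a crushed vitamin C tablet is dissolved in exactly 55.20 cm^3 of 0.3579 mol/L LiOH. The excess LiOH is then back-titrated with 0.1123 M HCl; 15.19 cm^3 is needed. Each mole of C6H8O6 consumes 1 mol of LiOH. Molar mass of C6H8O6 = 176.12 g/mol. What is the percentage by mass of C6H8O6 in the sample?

73.5%

Total n(LiOH) added = 0.3579 x 0.05520 = 0.01976 mol.
n(HCl) used = 0.1123 x 0.01519 = 0.001706 mol, which equals the excess n(LiOH).
So n(LiOH) consumed by the sample = 0.01976 - 0.001706 = 0.01805 mol.
n(C6H8O6) = 0.01805 / 1 = 0.01805 mol.
mass C6H8O6 = 0.01805 x 176.12 = 3.179 g, so %C6H8O6 = 3.179/4.3260 x 100 = 73.5%.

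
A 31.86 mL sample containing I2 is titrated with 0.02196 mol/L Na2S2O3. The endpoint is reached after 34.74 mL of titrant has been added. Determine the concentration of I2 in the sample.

n(Na2S2O3) = 0.02196 x 0.03474 = 0.0007629 mol.
From the balanced equation, 2 mol Na2S2O3 reacts with 1 mol I2, so n(I2) = 0.0007629 x 1/2 = 0.0003814 mol.
[I2] = 0.0003814 / 0.03186 L = 0.0120 M.

0.0120 M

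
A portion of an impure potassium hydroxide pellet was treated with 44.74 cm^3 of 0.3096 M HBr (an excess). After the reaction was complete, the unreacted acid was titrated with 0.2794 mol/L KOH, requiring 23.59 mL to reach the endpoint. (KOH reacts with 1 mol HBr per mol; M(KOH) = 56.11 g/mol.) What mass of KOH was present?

Total n(HBr) added = 0.3096 x 0.04474 = 0.01385 mol.
n(KOH) used = 0.2794 x 0.02359 = 0.006591 mol, which equals the excess n(HBr).
So n(HBr) consumed by the sample = 0.01385 - 0.006591 = 0.007260 mol.
n(KOH) = 0.007260 / 1 = 0.007260 mol.
mass = 0.007260 mol x 56.11 g/mol = 0.407 g.

0.407 g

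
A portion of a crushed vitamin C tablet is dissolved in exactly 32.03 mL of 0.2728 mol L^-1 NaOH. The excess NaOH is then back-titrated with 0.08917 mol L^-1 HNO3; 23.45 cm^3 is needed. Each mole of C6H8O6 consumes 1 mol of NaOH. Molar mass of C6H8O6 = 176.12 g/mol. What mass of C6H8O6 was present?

1.17 g

Total n(NaOH) added = 0.2728 x 0.03203 = 0.008738 mol.
n(HNO3) used = 0.08917 x 0.02345 = 0.002091 mol, which equals the excess n(NaOH).
So n(NaOH) consumed by the sample = 0.008738 - 0.002091 = 0.006647 mol.
n(C6H8O6) = 0.006647 / 1 = 0.006647 mol.
mass = 0.006647 mol x 176.12 g/mol = 1.17 g.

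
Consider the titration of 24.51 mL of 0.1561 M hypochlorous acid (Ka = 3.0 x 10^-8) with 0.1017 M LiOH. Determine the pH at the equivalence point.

n(HClO) = 0.1561 x 0.02451 = 0.003826 mol; V(LiOH) at equivalence = 0.003826/0.1017 = 0.03762 L.
At equivalence all the acid is converted to ClO-; total volume = 0.02451 + 0.03762 = 0.06213 L, so [ClO-] = 0.003826/0.06213 = 0.06158 M.
Kb = Kw/Ka = 1.0e-14 / 3.0 x 10^-8 = 3.33e-7.
[OH^-] = sqrt(Kb x [ClO-]) = sqrt(3.33e-7 x 0.06158) = 0.000143 M.
pOH = 3.84, so pH = 14.00 - 3.84 = 10.16.

10.16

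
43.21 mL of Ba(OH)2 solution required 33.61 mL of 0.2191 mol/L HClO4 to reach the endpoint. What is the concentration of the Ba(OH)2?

n(HClO4) delivered = 0.2191 x 0.03361 = 0.007364 mol.
The reaction is 1 Ba(OH)2 + 2 HClO4, so n(Ba(OH)2) = 0.007364 x 1/2 = 0.003682 mol.
[Ba(OH)2] = 0.003682 mol / 0.04321 L = 0.0852 M.

0.0852 M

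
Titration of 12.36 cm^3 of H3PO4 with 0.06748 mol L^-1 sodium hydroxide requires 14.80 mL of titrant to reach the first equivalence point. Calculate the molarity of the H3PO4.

0.0808 M

n(NaOH) = 0.06748 x 0.01480 = 0.0009987 mol.
At the first equivalence point, 1 mol OH^- react per mol H3PO4, so n(H3PO4) = 0.0009987 / 1 = 0.0009987 mol.
[H3PO4] = 0.0009987 / 0.01236 L = 0.0808 M.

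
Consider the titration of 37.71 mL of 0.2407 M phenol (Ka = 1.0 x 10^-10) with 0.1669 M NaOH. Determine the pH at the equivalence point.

n(C6H5OH) = 0.2407 x 0.03771 = 0.009077 mol; V(NaOH) at equivalence = 0.009077/0.1669 = 0.05438 L.
At equivalence all the acid is converted to C6H5O-; total volume = 0.03771 + 0.05438 = 0.09209 L, so [C6H5O-] = 0.009077/0.09209 = 0.09856 M.
Kb = Kw/Ka = 1.0e-14 / 1.0 x 10^-10 = 0.000100.
[OH^-] = sqrt(Kb x [C6H5O-]) = sqrt(0.000100 x 0.09856) = 0.00314 M.
pOH = 2.50, so pH = 14.00 - 2.50 = 11.50.

11.50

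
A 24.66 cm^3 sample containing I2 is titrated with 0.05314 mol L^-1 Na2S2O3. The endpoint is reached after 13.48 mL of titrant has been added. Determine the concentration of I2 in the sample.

n(Na2S2O3) = 0.05314 x 0.01348 = 0.0007163 mol.
From the balanced equation, 2 mol Na2S2O3 reacts with 1 mol I2, so n(I2) = 0.0007163 x 1/2 = 0.0003582 mol.
[I2] = 0.0003582 / 0.02466 L = 0.0145 M.

0.0145 M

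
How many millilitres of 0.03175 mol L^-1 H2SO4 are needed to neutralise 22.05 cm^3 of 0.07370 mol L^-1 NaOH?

25.6 mL

n(NaOH) = 0.07370 mol/L x 0.02205 L = 0.001625 mol.
The neutralisation is 2 NaOH : 1 H2SO4, so n(H2SO4) = 0.001625 x 1/2 = 0.0008125 mol.
V(H2SO4) = 0.0008125 / 0.03175 = 0.02559 L = 25.6 mL.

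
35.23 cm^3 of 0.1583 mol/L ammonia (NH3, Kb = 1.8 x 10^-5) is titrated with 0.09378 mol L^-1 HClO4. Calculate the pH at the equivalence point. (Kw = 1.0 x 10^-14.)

n(NH3) = 0.1583 x 0.03523 = 0.005577 mol; V(HClO4) at equivalence = 0.005577/0.09378 = 0.05947 L.
At equivalence the base is fully converted to NH4+; total volume = 0.09470 L, so [NH4+] = 0.005577/0.09470 = 0.05889 M.
Ka(NH4+) = Kw/Kb = 1.0e-14 / 1.8 x 10^-5 = 5.56e-10.
[H^+] = sqrt(Ka x [NH4+]) = sqrt(5.56e-10 x 0.05889) = 5.72e-6 M.
pH = -log(5.72e-6) = 5.24.

5.24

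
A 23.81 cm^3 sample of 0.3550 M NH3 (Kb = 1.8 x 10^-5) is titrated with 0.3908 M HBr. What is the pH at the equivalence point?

n(NH3) = 0.3550 x 0.02381 = 0.008453 mol; V(HBr) at equivalence = 0.008453/0.3908 = 0.02163 L.
At equivalence the base is fully converted to NH4+; total volume = 0.04544 L, so [NH4+] = 0.008453/0.04544 = 0.1860 M.
Ka(NH4+) = Kw/Kb = 1.0e-14 / 1.8 x 10^-5 = 5.56e-10.
[H^+] = sqrt(Ka x [NH4+]) = sqrt(5.56e-10 x 0.1860) = 1.02e-5 M.
pH = -log(1.02e-5) = 4.99.

4.99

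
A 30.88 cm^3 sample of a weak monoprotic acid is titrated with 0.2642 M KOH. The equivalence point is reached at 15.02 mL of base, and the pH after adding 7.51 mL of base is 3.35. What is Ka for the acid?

7.51 mL is half of the equivalence volume, so this is the half-equivalence point where [HA] = [A^-].
At half-equivalence pH = pKa, so pKa = 3.35.
Ka = 10^(-3.35) = 4.5 x 10^-4.

4.5 x 10^-4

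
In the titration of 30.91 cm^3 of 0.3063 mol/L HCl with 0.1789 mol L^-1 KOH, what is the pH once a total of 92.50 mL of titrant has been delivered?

n(acid) = 0.3063 x 0.03091 = 0.009468 mol; n(KOH) added = 0.1789 x 0.09250 = 0.01655 mol.
Base is in excess by 0.01655 - 0.009468 = 0.007081 mol in a total volume of 0.1234 L.
[OH^-] = 0.007081/0.1234 = 0.05737 M, so pOH = 1.24 and pH = 14.00 - 1.24 = 12.76.

12.76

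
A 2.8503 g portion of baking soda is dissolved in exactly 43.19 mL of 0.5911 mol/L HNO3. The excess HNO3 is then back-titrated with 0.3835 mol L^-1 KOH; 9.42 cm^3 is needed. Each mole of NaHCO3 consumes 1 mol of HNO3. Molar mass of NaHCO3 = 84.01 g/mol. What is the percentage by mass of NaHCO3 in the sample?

Total n(HNO3) added = 0.5911 x 0.04319 = 0.02553 mol.
n(KOH) used = 0.3835 x 0.009420 = 0.003613 mol, which equals the excess n(HNO3).
So n(HNO3) consumed by the sample = 0.02553 - 0.003613 = 0.02192 mol.
n(NaHCO3) = 0.02192 / 1 = 0.02192 mol.
mass NaHCO3 = 0.02192 x 84.01 = 1.841 g, so %NaHCO3 = 1.841/2.8503 x 100 = 64.6%.

64.6%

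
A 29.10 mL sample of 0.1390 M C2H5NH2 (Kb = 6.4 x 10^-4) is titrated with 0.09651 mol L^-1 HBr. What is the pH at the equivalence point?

n(C2H5NH2) = 0.1390 x 0.02910 = 0.004045 mol; V(HBr) at equivalence = 0.004045/0.09651 = 0.04191 L.
At equivalence the base is fully converted to C2H5NH3+; total volume = 0.07101 L, so [C2H5NH3+] = 0.004045/0.07101 = 0.05696 M.
Ka(C2H5NH3+) = Kw/Kb = 1.0e-14 / 6.4 x 10^-4 = 1.56e-11.
[H^+] = sqrt(Ka x [C2H5NH3+]) = sqrt(1.56e-11 x 0.05696) = 9.43e-7 M.
pH = -log(9.43e-7) = 6.03.

6.03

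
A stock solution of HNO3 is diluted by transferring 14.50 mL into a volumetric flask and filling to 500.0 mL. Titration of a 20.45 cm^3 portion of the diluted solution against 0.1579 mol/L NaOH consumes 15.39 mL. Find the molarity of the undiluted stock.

n(NaOH) = 0.1579 x 0.01539 = 0.002430 mol.
n(HNO3) in the aliquot = 0.002430 mol.
[diluted HNO3] = 0.002430 / 0.02045 = 0.1188 M.
Dilution factor = 500.0/14.50 = 34.48, so [stock] = 0.1188 x 34.48 = 4.10 M.

4.10 M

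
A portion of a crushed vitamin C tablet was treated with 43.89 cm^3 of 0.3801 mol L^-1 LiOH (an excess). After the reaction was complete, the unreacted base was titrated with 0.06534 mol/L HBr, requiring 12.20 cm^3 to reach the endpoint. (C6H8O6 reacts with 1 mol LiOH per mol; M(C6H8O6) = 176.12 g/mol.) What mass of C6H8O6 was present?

Total n(LiOH) added = 0.3801 x 0.04389 = 0.01668 mol.
n(HBr) used = 0.06534 x 0.01220 = 0.0007971 mol, which equals the excess n(LiOH).
So n(LiOH) consumed by the sample = 0.01668 - 0.0007971 = 0.01589 mol.
n(C6H8O6) = 0.01589 / 1 = 0.01589 mol.
mass = 0.01589 mol x 176.12 g/mol = 2.80 g.

2.80 g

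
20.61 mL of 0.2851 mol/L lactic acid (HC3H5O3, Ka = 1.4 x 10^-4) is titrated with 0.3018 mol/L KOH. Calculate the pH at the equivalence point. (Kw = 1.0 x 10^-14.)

8.51

n(HC3H5O3) = 0.2851 x 0.02061 = 0.005876 mol; V(KOH) at equivalence = 0.005876/0.3018 = 0.01947 L.
At equivalence all the acid is converted to C3H5O3-; total volume = 0.02061 + 0.01947 = 0.04008 L, so [C3H5O3-] = 0.005876/0.04008 = 0.1466 M.
Kb = Kw/Ka = 1.0e-14 / 1.4 x 10^-4 = 7.14e-11.
[OH^-] = sqrt(Kb x [C3H5O3-]) = sqrt(7.14e-11 x 0.1466) = 3.24e-6 M.
pOH = 5.49, so pH = 14.00 - 5.49 = 8.51.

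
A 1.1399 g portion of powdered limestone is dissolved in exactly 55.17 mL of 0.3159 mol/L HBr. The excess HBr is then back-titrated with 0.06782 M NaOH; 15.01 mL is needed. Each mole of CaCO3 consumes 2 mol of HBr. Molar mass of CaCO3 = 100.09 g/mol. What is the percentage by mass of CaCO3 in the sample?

72.0%

Total n(HBr) added = 0.3159 x 0.05517 = 0.01743 mol.
n(NaOH) used = 0.06782 x 0.01501 = 0.001018 mol, which equals the excess n(HBr).
So n(HBr) consumed by the sample = 0.01743 - 0.001018 = 0.01641 mol.
n(CaCO3) = 0.01641 / 2 = 0.008205 mol.
mass CaCO3 = 0.008205 x 100.09 = 0.8212 g, so %CaCO3 = 0.8212/1.1399 x 100 = 72.0%.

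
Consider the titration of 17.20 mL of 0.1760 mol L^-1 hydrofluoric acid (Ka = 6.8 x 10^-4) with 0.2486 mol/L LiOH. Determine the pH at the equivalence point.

n(HF) = 0.1760 x 0.01720 = 0.003027 mol; V(LiOH) at equivalence = 0.003027/0.2486 = 0.01218 L.
At equivalence all the acid is converted to F-; total volume = 0.01720 + 0.01218 = 0.02938 L, so [F-] = 0.003027/0.02938 = 0.1030 M.
Kb = Kw/Ka = 1.0e-14 / 6.8 x 10^-4 = 1.47e-11.
[OH^-] = sqrt(Kb x [F-]) = sqrt(1.47e-11 x 0.1030) = 1.23e-6 M.
pOH = 5.91, so pH = 14.00 - 5.91 = 8.09.

8.09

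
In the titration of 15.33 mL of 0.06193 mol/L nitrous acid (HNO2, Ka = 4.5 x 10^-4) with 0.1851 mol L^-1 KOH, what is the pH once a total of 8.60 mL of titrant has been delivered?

n(acid) = 0.06193 x 0.01533 = 0.0009494 mol; n(KOH) added = 0.1851 x 0.008600 = 0.001592 mol.
Base is in excess by 0.001592 - 0.0009494 = 0.0006425 mol in a total volume of 0.02393 L.
[OH^-] = 0.0006425/0.02393 = 0.02685 M, so pOH = 1.57 and pH = 14.00 - 1.57 = 12.43.

12.43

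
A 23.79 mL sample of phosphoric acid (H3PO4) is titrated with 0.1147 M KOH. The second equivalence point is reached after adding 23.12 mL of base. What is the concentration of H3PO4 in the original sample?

n(KOH) = 0.1147 x 0.02312 = 0.002652 mol.
At the second equivalence point, 2 mol OH^- react per mol H3PO4, so n(H3PO4) = 0.002652 / 2 = 0.001326 mol.
[H3PO4] = 0.001326 / 0.02379 L = 0.0557 M.

0.0557 M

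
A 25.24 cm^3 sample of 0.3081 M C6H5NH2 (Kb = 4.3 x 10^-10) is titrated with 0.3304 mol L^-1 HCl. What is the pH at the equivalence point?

2.72

n(C6H5NH2) = 0.3081 x 0.02524 = 0.007776 mol; V(HCl) at equivalence = 0.007776/0.3304 = 0.02354 L.
At equivalence the base is fully converted to C6H5NH3+; total volume = 0.04878 L, so [C6H5NH3+] = 0.007776/0.04878 = 0.1594 M.
Ka(C6H5NH3+) = Kw/Kb = 1.0e-14 / 4.3 x 10^-10 = 2.33e-5.
[H^+] = sqrt(Ka x [C6H5NH3+]) = sqrt(2.33e-5 x 0.1594) = 0.00193 M.
pH = -log(0.00193) = 2.72.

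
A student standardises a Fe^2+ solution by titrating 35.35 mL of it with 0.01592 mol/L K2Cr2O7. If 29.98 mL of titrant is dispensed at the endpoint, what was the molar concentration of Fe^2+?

0.0810 M

n(K2Cr2O7) = 0.01592 x 0.02998 = 0.0004773 mol.
From the balanced equation, 1 mol K2Cr2O7 reacts with 6 mol Fe^2+, so n(Fe^2+) = 0.0004773 x 6/1 = 0.002864 mol.
[Fe^2+] = 0.002864 / 0.03535 L = 0.0810 M.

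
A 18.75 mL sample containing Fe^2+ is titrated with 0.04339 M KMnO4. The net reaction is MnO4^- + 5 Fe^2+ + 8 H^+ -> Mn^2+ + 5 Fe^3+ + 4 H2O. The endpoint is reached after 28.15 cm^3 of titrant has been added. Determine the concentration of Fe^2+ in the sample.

0.326 M

n(KMnO4) = 0.04339 x 0.02815 = 0.001221 mol.
From the balanced equation, 1 mol KMnO4 reacts with 5 mol Fe^2+, so n(Fe^2+) = 0.001221 x 5/1 = 0.006107 mol.
[Fe^2+] = 0.006107 / 0.01875 L = 0.326 M.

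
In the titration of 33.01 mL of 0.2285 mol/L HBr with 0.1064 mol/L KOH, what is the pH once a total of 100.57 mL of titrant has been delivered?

12.37

n(acid) = 0.2285 x 0.03301 = 0.007543 mol; n(KOH) added = 0.1064 x 0.1006 = 0.01070 mol.
Base is in excess by 0.01070 - 0.007543 = 0.003158 mol in a total volume of 0.1336 L.
[OH^-] = 0.003158/0.1336 = 0.02364 M, so pOH = 1.63 and pH = 14.00 - 1.63 = 12.37.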